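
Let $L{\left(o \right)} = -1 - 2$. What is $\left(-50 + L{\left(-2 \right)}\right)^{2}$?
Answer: $2809$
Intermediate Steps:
$L{\left(o \right)} = -3$ ($L{\left(o \right)} = -1 - 2 = -3$)
$\left(-50 + L{\left(-2 \right)}\right)^{2} = \left(-50 - 3\right)^{2} = \left(-53\right)^{2} = 2809$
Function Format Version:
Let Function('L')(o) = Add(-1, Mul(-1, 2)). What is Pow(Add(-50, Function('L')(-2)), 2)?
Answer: 2809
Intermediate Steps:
Function('L')(o) = -3 (Function('L')(o) = Add(-1, -2) = -3)
Pow(Add(-50, Function('L')(-2)), 2) = Pow(Add(-50, -3), 2) = Pow(-53, 2) = 2809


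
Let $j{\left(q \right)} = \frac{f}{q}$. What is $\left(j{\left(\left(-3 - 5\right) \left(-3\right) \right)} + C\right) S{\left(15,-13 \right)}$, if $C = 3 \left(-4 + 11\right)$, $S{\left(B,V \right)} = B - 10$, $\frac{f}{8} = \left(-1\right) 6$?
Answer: $95$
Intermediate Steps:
$f = -48$ ($f = 8 \left(\left(-1\right) 6\right) = 8 \left(-6\right) = -48$)
$j{\left(q \right)} = - \frac{48}{q}$
$S{\left(B,V \right)} = -10 + B$
$C = 21$ ($C = 3 \cdot 7 = 21$)
$\left(j{\left(\left(-3 - 5\right) \left(-3\right) \right)} + C\right) S{\left(15,-13 \right)} = \left(- \frac{48}{\left(-3 - 5\right) \left(-3\right)} + 21\right) \left(-10 + 15\right) = \left(- \frac{48}{\left(-8\right) \left(-3\right)} + 21\right) 5 = \left(- \frac{48}{24} + 21\right) 5 = \left(\left(-48\right) \frac{1}{24} + 21\right) 5 = \left(-2 + 21\right) 5 = 19 \cdot 5 = 95$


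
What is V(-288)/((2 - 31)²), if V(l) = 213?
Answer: 213/841 ≈ 0.25327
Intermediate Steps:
V(-288)/((2 - 31)²) = 213/((2 - 31)²) = 213/((-29)²) = 213/841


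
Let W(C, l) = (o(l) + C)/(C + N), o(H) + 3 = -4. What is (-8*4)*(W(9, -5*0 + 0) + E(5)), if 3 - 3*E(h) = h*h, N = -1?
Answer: 680/3 ≈ 226.67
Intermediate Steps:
o(H) = -7 (o(H) = -3 - 4 = -7)
E(h) = 1 - h²/3 (E(h) = 1 - h*h/3 = 1 - h²/3)
W(C, l) = (-7 + C)/(-1 + C) (W(C, l) = (-7 + C)/(C - 1) = (-7 + C)/(-1 + C))
(-8*4)*(W(9, -5*0 + 0) + E(5)) = (-8*4)*((-7 + 9)/(-1 + 9) + (1 - ⅓*5²)) = -32*(2/8 + (1 - ⅓*25)) = -32*((⅛)*2 + (1 - 25/3)) = -32*(¼ - 22/3) = -32*(-85/12) = 680/3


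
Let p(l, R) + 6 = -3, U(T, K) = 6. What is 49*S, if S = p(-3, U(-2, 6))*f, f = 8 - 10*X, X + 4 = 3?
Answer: -7938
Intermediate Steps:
X = -1 (X = -4 + 3 = -1)
p(l, R) = -9 (p(l, R) = -6 - 3 = -9)
f = 18 (f = 8 - 10*(-1) = 8 + 10 = 18)
S = -162 (S = -9*18 = -162)
49*S = 49*(-162) = -7938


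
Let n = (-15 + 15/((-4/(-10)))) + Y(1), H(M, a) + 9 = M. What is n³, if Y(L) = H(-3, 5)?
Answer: 9261/8 ≈ 1157.6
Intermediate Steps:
H(M, a) = -9 + M
Y(L) = -12 (Y(L) = -9 - 3 = -12)
n = 21/2 (n = (-15 + 15/((-4/(-10)))) - 12 = (-15 + 15/((-4*(-⅒)))) - 12 = (-15 + 15/(⅖)) - 12 = (-15 + 15*(5/2)) - 12 = (-15 + 75/2) - 12 = 45/2 - 12 = 21/2 ≈ 10.500)
n³ = (21/2)³ = 9261/8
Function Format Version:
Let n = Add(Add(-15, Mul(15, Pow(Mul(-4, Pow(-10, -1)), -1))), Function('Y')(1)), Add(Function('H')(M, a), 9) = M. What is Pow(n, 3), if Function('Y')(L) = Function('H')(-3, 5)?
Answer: Rational(9261, 8) ≈ 1157.6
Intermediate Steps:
Function('H')(M, a) = Add(-9, M)
Function('Y')(L) = -12 (Function('Y')(L) = Add(-9, -3) = -12)
n = Rational(21, 2) (n = Add(Add(-15, Mul(15, Pow(Mul(-4, Pow(-10, -1)), -1))), -12) = Add(Add(-15, Mul(15, Pow(Mul(-4, Rational(-1, 10)), -1))), -12) = Add(Add(-15, Mul(15, Pow(Rational(2, 5), -1))), -12) = Add(Add(-15, Mul(15, Rational(5, 2))), -12) = Add(Add(-15, Rational(75, 2)), -12) = Add(Rational(45, 2), -12) = Rational(21, 2) ≈ 10.500)
Pow(n, 3) = Pow(Rational(21, 2), 3) = Rational(9261, 8)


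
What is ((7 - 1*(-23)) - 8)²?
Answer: 484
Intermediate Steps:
((7 - 1*(-23)) - 8)² = ((7 + 23) - 8)² = (30 - 8)² = 22² = 484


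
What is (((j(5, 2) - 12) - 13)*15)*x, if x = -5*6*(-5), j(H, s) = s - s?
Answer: -56250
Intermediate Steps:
j(H, s) = 0
x = 150 (x = -30*(-5) = 150)
(((j(5, 2) - 12) - 13)*15)*x = (((0 - 12) - 13)*15)*150 = ((-12 - 13)*15)*150 = -25*15*150 = -375*150 = -56250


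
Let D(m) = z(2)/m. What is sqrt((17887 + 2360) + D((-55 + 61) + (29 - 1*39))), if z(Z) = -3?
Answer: 3*sqrt(8999)/2 ≈ 142.29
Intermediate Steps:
D(m) = -3/m
sqrt((17887 + 2360) + D((-55 + 61) + (29 - 1*39))) = sqrt((17887 + 2360) - 3/((-55 + 61) + (29 - 1*39))) = sqrt(20247 - 3/(6 + (29 - 39))) = sqrt(20247 - 3/(6 - 10)) = sqrt(20247 - 3/(-4)) = sqrt(20247 - 3*(-1/4)) = sqrt(20247 + 3/4) = sqrt(80991/4) = 3*sqrt(8999)/2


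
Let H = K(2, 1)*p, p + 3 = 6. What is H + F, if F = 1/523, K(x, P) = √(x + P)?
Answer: 1/523 + 3*√3 ≈ 5.1981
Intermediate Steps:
p = 3 (p = -3 + 6 = 3)
K(x, P) = √(P + x)
F = 1/523 ≈ 0.0019120
H = 3*√3 (H = √(1 + 2)*3 = √3*3 = 3*√3 ≈ 5.1962)
H + F = 3*√3 + 1/523 = 1/523 + 3*√3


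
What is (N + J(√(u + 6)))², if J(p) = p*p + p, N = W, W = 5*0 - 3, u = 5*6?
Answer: 1521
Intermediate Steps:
u = 30
W = -3 (W = 0 - 3 = -3)
N = -3
J(p) = p + p² (J(p) = p² + p = p + p²)
(N + J(√(u + 6)))² = (-3 + √(30 + 6)*(1 + √(30 + 6)))² = (-3 + √36*(1 + √36))² = (-3 + 6*(1 + 6))² = (-3 + 6*7)² = (-3 + 42)² = 39² = 1521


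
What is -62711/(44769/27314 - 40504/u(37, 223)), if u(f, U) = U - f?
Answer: 159298607622/548999611 ≈ 290.16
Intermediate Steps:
-62711/(44769/27314 - 40504/u(37, 223)) = -62711/(44769/27314 - 40504/(223 - 1*37)) = -62711/(44769*(1/27314) - 40504/(223 - 37)) = -62711/(44769/27314 - 40504/186) = -62711/(44769/27314 - 40504*1/186) = -62711/(44769/27314 - 20252/93) = -62711/(-548999611/2540202) = -62711*(-2540202/548999611) = 159298607622/548999611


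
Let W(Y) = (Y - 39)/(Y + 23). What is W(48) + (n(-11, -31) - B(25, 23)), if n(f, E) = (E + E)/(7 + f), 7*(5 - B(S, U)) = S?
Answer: 14113/994 ≈ 14.198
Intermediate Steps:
B(S, U) = 5 - S/7
W(Y) = (-39 + Y)/(23 + Y)
n(f, E) = 2*E/(7 + f) (n(f, E) = (2*E)/(7 + f) = 2*E/(7 + f))
W(48) + (n(-11, -31) - B(25, 23)) = (-39 + 48)/(23 + 48) + (2*(-31)/(7 - 11) - (5 - ⅐*25)) = 9/71 + (2*(-31)/(-4) - (5 - 25/7)) = (1/71)*9 + (2*(-31)*(-¼) - 1*10/7) = 9/71 + (31/2 - 10/7) = 9/71 + 197/14 = 14113/994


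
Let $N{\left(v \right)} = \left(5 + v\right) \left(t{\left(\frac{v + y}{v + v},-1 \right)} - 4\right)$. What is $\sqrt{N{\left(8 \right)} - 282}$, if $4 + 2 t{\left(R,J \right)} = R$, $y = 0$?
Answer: $\frac{i \sqrt{1427}}{2} \approx 18.888 i$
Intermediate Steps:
$t{\left(R,J \right)} = -2 + \frac{R}{2}$
$N{\left(v \right)} = - \frac{115}{4} - \frac{23 v}{4}$ ($N{\left(v \right)} = \left(5 + v\right) \left(\left(-2 + \frac{\left(v + 0\right) \frac{1}{v + v}}{2}\right) - 4\right) = \left(5 + v\right) \left(\left(-2 + \frac{v \frac{1}{2 v}}{2}\right) - 4\right) = \left(5 + v\right) \left(\left(-2 + \frac{1}{2} \cdot \frac{1}{2}\right) - 4\right) = \left(5 + v\right) \left(\left(-2 + \frac{1}{4}\right) - 4\right) = \left(5 + v\right) \left(- \frac{7}{4} - 4\right) = \left(5 + v\right) \left(- \frac{23}{4}\right) = - \frac{115}{4} - \frac{23 v}{4}$)
$\sqrt{N{\left(8 \right)} - 282} = \sqrt{\left(- \frac{115}{4} - 46\right) - 282} = \sqrt{- \frac{299}{4} - 282} = \sqrt{- \frac{1427}{4}} = \frac{i \sqrt{1427}}{2}$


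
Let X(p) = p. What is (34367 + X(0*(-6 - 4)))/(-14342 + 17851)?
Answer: 34367/3509 ≈ 9.7940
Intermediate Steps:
(34367 + X(0*(-6 - 4)))/(-14342 + 17851) = (34367 + 0*(-6 - 4))/(-14342 + 17851) = (34367 + 0*(-10))/3509 = (34367 + 0)*(1/3509) = 34367*(1/3509) = 34367/3509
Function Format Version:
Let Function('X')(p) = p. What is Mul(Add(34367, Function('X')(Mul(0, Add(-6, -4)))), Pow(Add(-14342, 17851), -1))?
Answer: Rational(34367, 3509) ≈ 9.7940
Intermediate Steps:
Mul(Add(34367, Function('X')(Mul(0, Add(-6, -4)))), Pow(Add(-14342, 17851), -1)) = Mul(Add(34367, Mul(0, Add(-6, -4))), Pow(Add(-14342, 17851), -1)) = Mul(Add(34367, Mul(0, -10)), Pow(3509, -1)) = Mul(Add(34367, 0), Rational(1, 3509)) = Mul(34367, Rational(1, 3509)) = Rational(34367, 3509)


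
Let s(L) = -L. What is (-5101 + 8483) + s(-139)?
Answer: 3521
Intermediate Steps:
(-5101 + 8483) + s(-139) = (-5101 + 8483) - 1*(-139) = 3382 + 139 = 3521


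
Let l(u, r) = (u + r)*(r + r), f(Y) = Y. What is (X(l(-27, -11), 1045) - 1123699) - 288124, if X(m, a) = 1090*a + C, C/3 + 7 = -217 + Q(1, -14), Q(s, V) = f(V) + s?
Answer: -273484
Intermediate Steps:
l(u, r) = 2*r*(r + u) (l(u, r) = (r + u)*(2*r) = 2*r*(r + u))
Q(s, V) = V + s
C = -711 (C = -21 + 3*(-217 + (-14 + 1)) = -21 + 3*(-217 - 13) = -21 + 3*(-230) = -21 - 690 = -711)
X(m, a) = -711 + 1090*a (X(m, a) = 1090*a - 711 = -711 + 1090*a)
(X(l(-27, -11), 1045) - 1123699) - 288124 = ((-711 + 1090*1045) - 1123699) - 288124 = ((-711 + 1139050) - 1123699) - 288124 = (1138339 - 1123699) - 288124 = 14640 - 288124 = -273484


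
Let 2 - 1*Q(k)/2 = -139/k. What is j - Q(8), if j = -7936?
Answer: -31899/4 ≈ -7974.8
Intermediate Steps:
Q(k) = 4 + 278/k (Q(k) = 4 - (-278)/k = 4 + 278/k)
j - Q(8) = -7936 - (4 + 278/8) = -7936 - (4 + 278*(1/8)) = -7936 - (4 + 139/4) = -7936 - 1*155/4 = -7936 - 155/4 = -31899/4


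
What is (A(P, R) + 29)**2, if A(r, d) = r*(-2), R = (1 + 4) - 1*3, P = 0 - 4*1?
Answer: 1369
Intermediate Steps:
P = -4 (P = 0 - 4 = -4)
R = 2 (R = 5 - 3 = 2)
A(r, d) = -2*r
(A(P, R) + 29)**2 = (-2*(-4) + 29)**2 = (8 + 29)**2 = 37**2 = 1369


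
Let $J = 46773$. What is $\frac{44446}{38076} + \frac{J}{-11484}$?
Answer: $- \frac{35291969}{12146244} \approx -2.9056$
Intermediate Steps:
$\frac{44446}{38076} + \frac{J}{-11484} = \frac{44446}{38076} + \frac{46773}{-11484} = 44446 \cdot \frac{1}{38076} + 46773 \left(- \frac{1}{11484}\right) = \frac{22223}{19038} - \frac{5197}{1276} = - \frac{35291969}{12146244}$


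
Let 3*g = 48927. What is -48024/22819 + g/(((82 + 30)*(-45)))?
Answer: -614196031/115007760 ≈ -5.3405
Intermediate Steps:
g = 16309 (g = (⅓)*48927 = 16309)
-48024/22819 + g/(((82 + 30)*(-45))) = -48024/22819 + 16309/(((82 + 30)*(-45))) = -48024*1/22819 + 16309/((112*(-45))) = -48024/22819 + 16309/(-5040) = -48024/22819 + 16309*(-1/5040) = -48024/22819 - 16309/5040 = -614196031/115007760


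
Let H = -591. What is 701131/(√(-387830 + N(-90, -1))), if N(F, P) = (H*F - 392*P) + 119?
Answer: -701131*I*√334129/334129 ≈ -1212.9*I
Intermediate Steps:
N(F, P) = 119 - 591*F - 392*P (N(F, P) = (-591*F - 392*P) + 119 = 119 - 591*F - 392*P)
701131/(√(-387830 + N(-90, -1))) = 701131/(√(-387830 + (119 - 591*(-90) - 392*(-1)))) = 701131/(√(-387830 + (119 + 53190 + 392))) = 701131/(√(-387830 + 53701)) = 701131/(√(-334129)) = 701131/((I*√334129)) = 701131*(-I*√334129/334129) = -701131*I*√334129/334129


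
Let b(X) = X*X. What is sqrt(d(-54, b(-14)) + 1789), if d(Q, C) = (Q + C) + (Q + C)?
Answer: sqrt(2073) ≈ 45.530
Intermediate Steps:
b(X) = X**2
d(Q, C) = 2*C + 2*Q (d(Q, C) = (C + Q) + (C + Q) = 2*C + 2*Q)
sqrt(d(-54, b(-14)) + 1789) = sqrt((2*(-14)**2 + 2*(-54)) + 1789) = sqrt((2*196 - 108) + 1789) = sqrt((392 - 108) + 1789) = sqrt(284 + 1789) = sqrt(2073)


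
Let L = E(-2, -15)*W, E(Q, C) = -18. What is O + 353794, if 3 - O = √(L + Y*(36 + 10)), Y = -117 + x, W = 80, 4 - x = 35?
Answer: 353797 - 2*I*√2062 ≈ 3.538e+5 - 90.818*I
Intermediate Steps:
x = -31 (x = 4 - 1*35 = 4 - 35 = -31)
Y = -148 (Y = -117 - 31 = -148)
L = -1440 (L = -18*80 = -1440)
O = 3 - 2*I*√2062 (O = 3 - √(-1440 - 148*(36 + 10)) = 3 - √(-1440 - 148*46) = 3 - √(-1440 - 6808) = 3 - √(-8248) = 3 - 2*I*√2062 ≈ 3.0 - 90.818*I)
O + 353794 = (3 - 2*I*√2062) + 353794 = 353797 - 2*I*√2062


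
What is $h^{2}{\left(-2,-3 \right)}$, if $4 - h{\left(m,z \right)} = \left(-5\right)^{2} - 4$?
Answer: $289$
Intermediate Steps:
$h{\left(m,z \right)} = -17$ ($h{\left(m,z \right)} = 4 - \left(\left(-5\right)^{2} - 4\right) = 4 - \left(25 - 4\right) = 4 - 21 = -17$)
$h^{2}{\left(-2,-3 \right)} = \left(-17\right)^{2} = 289$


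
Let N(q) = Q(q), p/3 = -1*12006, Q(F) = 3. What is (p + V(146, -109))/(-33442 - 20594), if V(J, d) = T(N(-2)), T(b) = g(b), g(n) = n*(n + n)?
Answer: 1000/1501 ≈ 0.66622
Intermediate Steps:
p = -36018 (p = 3*(-1*12006) = 3*(-12006) = -36018)
N(q) = 3
g(n) = 2*n² (g(n) = n*(2*n) = 2*n²)
T(b) = 2*b²
V(J, d) = 18 (V(J, d) = 2*3² = 2*9 = 18)
(p + V(146, -109))/(-33442 - 20594) = (-36018 + 18)/(-33442 - 20594) = -36000/(-54036) = -36000*(-1/54036) = 1000/1501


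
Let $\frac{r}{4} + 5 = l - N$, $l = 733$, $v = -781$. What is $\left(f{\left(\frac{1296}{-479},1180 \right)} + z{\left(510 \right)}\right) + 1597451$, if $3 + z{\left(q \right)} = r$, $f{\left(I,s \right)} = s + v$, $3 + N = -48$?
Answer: $1600963$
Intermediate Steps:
$N = -51$ ($N = -3 - 48 = -51$)
$f{\left(I,s \right)} = -781 + s$ ($f{\left(I,s \right)} = s - 781 = -781 + s$)
$r = 3116$ ($r = -20 + 4 \left(733 - -51\right) = -20 + 4 \left(733 + 51\right) = -20 + 4 \cdot 784 = -20 + 3136 = 3116$)
$z{\left(q \right)} = 3113$ ($z{\left(q \right)} = -3 + 3116 = 3113$)
$\left(f{\left(\frac{1296}{-479},1180 \right)} + z{\left(510 \right)}\right) + 1597451 = \left(\left(-781 + 1180\right) + 3113\right) + 1597451 = \left(399 + 3113\right) + 1597451 = 3512 + 1597451 = 1600963$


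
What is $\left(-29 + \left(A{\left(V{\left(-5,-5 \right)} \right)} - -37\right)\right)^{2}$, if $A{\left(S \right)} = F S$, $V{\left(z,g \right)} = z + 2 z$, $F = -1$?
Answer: $529$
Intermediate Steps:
$V{\left(z,g \right)} = 3 z$
$A{\left(S \right)} = - S$
$\left(-29 + \left(A{\left(V{\left(-5,-5 \right)} \right)} - -37\right)\right)^{2} = \left(-29 - \left(-37 + 3 \left(-5\right)\right)\right)^{2} = \left(-29 + \left(\left(-1\right) \left(-15\right) + 37\right)\right)^{2} = \left(-29 + \left(15 + 37\right)\right)^{2} = \left(-29 + 52\right)^{2} = 23^{2} = 529$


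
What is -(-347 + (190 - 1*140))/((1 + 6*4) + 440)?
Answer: 99/155 ≈ 0.63871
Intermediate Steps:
-(-347 + (190 - 1*140))/((1 + 6*4) + 440) = -(-347 + (190 - 140))/((1 + 24) + 440) = -(-347 + 50)/(25 + 440) = -(-297)/465 = -1*(-99/155) = 99/155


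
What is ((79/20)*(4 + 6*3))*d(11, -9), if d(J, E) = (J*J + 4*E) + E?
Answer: 33022/5 ≈ 6604.4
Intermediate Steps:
d(J, E) = J² + 5*E (d(J, E) = (J² + 4*E) + E = J² + 5*E)
((79/20)*(4 + 6*3))*d(11, -9) = ((79/20)*(4 + 6*3))*(11² + 5*(-9)) = ((79*(1/20))*(4 + 18))*(121 - 45) = ((79/20)*22)*76 = (869/10)*76 = 33022/5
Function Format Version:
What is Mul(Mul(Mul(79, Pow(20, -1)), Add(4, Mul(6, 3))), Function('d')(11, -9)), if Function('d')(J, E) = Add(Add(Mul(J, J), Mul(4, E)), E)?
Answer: Rational(33022, 5) ≈ 6604.4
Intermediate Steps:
Function('d')(J, E) = Add(Pow(J, 2), Mul(5, E)) (Function('d')(J, E) = Add(Add(Pow(J, 2), Mul(4, E)), E) = Add(Pow(J, 2), Mul(5, E)))
Mul(Mul(Mul(79, Pow(20, -1)), Add(4, Mul(6, 3))), Function('d')(11, -9)) = Mul(Mul(Mul(79, Pow(20, -1)), Add(4, Mul(6, 3))), Add(Pow(11, 2), Mul(5, -9))) = Mul(Mul(Mul(79, Rational(1, 20)), Add(4, 18)), Add(121, -45)) = Mul(Mul(Rational(79, 20), 22), 76) = Mul(Rational(869, 10), 76) = Rational(33022, 5)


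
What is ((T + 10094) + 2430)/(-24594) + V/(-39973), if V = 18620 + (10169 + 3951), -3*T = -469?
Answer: -3936235573/2949287886 ≈ -1.3346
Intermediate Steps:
T = 469/3 (T = -⅓*(-469) = 469/3 ≈ 156.33)
V = 32740 (V = 18620 + 14120 = 32740)
((T + 10094) + 2430)/(-24594) + V/(-39973) = ((469/3 + 10094) + 2430)/(-24594) + 32740/(-39973) = (30751/3 + 2430)*(-1/24594) + 32740*(-1/39973) = (38041/3)*(-1/24594) - 32740/39973 = -38041/73782 - 32740/39973 = -3936235573/2949287886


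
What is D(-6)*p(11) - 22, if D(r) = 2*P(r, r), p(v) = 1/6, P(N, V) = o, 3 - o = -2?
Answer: -61/3 ≈ -20.333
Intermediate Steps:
o = 5 (o = 3 - 1*(-2) = 3 + 2 = 5)
P(N, V) = 5
p(v) = 1/6
D(r) = 10 (D(r) = 2*5 = 10)
D(-6)*p(11) - 22 = 10*(1/6) - 22 = 5/3 - 22 = -61/3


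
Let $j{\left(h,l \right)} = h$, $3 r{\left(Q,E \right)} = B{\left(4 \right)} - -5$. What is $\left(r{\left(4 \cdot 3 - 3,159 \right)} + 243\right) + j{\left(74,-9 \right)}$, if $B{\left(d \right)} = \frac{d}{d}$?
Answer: $319$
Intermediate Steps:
$B{\left(d \right)} = 1$
$r{\left(Q,E \right)} = 2$ ($r{\left(Q,E \right)} = \frac{1 - -5}{3} = \frac{1 + 5}{3} = \frac{1}{3} \cdot 6 = 2$)
$\left(r{\left(4 \cdot 3 - 3,159 \right)} + 243\right) + j{\left(74,-9 \right)} = \left(2 + 243\right) + 74 = 245 + 74 = 319$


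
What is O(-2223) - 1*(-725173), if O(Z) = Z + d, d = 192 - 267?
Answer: 722875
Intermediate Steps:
d = -75
O(Z) = -75 + Z (O(Z) = Z - 75 = -75 + Z)
O(-2223) - 1*(-725173) = (-75 - 2223) - 1*(-725173) = -2298 + 725173 = 722875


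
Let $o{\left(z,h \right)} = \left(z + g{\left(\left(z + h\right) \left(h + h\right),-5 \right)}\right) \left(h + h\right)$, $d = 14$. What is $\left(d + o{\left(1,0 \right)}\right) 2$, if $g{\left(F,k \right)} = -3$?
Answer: $28$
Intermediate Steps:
$o{\left(z,h \right)} = 2 h \left(-3 + z\right)$ ($o{\left(z,h \right)} = \left(z - 3\right) \left(h + h\right) = \left(-3 + z\right) 2 h = 2 h \left(-3 + z\right)$)
$\left(d + o{\left(1,0 \right)}\right) 2 = \left(14 + 2 \cdot 0 \left(-3 + 1\right)\right) 2 = \left(14 + 2 \cdot 0 \left(-2\right)\right) 2 = \left(14 + 0\right) 2 = 14 \cdot 2 = 28$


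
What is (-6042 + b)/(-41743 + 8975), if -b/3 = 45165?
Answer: 141537/32768 ≈ 4.3194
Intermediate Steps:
b = -135495 (b = -3*45165 = -135495)
(-6042 + b)/(-41743 + 8975) = (-6042 - 135495)/(-41743 + 8975) = -141537/(-32768) = -141537*(-1/32768) = 141537/32768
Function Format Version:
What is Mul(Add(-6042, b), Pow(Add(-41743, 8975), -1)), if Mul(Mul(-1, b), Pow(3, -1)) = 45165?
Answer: Rational(141537, 32768) ≈ 4.3194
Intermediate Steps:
b = -135495 (b = Mul(-3, 45165) = -135495)
Mul(Add(-6042, b), Pow(Add(-41743, 8975), -1)) = Mul(Add(-6042, -135495), Pow(Add(-41743, 8975), -1)) = Mul(-141537, Pow(-32768, -1)) = Mul(-141537, Rational(-1, 32768)) = Rational(141537, 32768)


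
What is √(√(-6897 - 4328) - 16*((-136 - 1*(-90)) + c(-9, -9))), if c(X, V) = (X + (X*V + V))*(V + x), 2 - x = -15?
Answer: √(-7328 + 5*I*√449) ≈ 0.6188 + 85.606*I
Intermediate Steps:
x = 17 (x = 2 - 1*(-15) = 2 + 15 = 17)
c(X, V) = (17 + V)*(V + X + V*X) (c(X, V) = (X + (X*V + V))*(V + 17) = (X + (V*X + V))*(17 + V) = (X + (V + V*X))*(17 + V) = (V + X + V*X)*(17 + V) = (17 + V)*(V + X + V*X))
√(√(-6897 - 4328) - 16*((-136 - 1*(-90)) + c(-9, -9))) = √(√(-6897 - 4328) - 16*((-136 - 1*(-90)) + ((-9)² + 17*(-9) + 17*(-9) - 9*(-9)² + 18*(-9)*(-9)))) = √(√(-11225) - 16*((-136 + 90) + (81 - 153 - 153 - 9*81 + 1458))) = √(5*I*√449 - 16*(-46 + (81 - 153 - 153 - 729 + 1458))) = √(5*I*√449 - 16*(-46 + 504)) = √(5*I*√449 - 16*458) = √(5*I*√449 - 7328) = √(-7328 + 5*I*√449)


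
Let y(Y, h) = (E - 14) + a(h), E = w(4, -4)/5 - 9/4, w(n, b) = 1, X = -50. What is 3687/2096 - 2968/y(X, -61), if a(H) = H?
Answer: 130100227/3229936 ≈ 40.279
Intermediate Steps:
E = -41/20 (E = 1/5 - 9/4 = -41/20 ≈ -2.0500)
y(Y, h) = -321/20 + h (y(Y, h) = (-41/20 - 14) + h = -321/20 + h)
3687/2096 - 2968/y(X, -61) = 3687/2096 - 2968/(-321/20 - 61) = 3687*(1/2096) - 2968/(-1541/20) = 3687/2096 - 2968*(-20/1541) = 3687/2096 + 59360/1541 = 130100227/3229936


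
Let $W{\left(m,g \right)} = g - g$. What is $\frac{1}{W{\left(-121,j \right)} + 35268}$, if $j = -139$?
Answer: $\frac{1}{35268} \approx 2.8354 \cdot 10^{-5}$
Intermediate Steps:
$W{\left(m,g \right)} = 0$
$\frac{1}{W{\left(-121,j \right)} + 35268} = \frac{1}{0 + 35268} = \frac{1}{35268}$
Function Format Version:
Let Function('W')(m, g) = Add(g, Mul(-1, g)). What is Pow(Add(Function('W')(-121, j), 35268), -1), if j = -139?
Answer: Rational(1, 35268) ≈ 2.8354e-5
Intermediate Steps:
Function('W')(m, g) = 0
Pow(Add(Function('W')(-121, j), 35268), -1) = Pow(Add(0, 35268), -1) = Pow(35268, -1) = Rational(1, 35268)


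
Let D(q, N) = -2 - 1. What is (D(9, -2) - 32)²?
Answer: 1225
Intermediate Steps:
D(q, N) = -3
(D(9, -2) - 32)² = (-3 - 32)² = (-35)² = 1225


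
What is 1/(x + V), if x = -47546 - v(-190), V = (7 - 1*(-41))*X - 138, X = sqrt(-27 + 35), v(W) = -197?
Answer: -15829/751665579 - 32*sqrt(2)/751665579 ≈ -2.1119e-5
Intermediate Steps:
X = 2*sqrt(2) (X = sqrt(8) = 2*sqrt(2) ≈ 2.8284)
V = -138 + 96*sqrt(2) (V = (7 - 1*(-41))*(2*sqrt(2)) - 138 = (7 + 41)*(2*sqrt(2)) - 138 = 48*(2*sqrt(2)) - 138 = 96*sqrt(2) - 138 = -138 + 96*sqrt(2) ≈ -2.2355)
x = -47349 (x = -47546 - 1*(-197) = -47546 + 197 = -47349)
1/(x + V) = 1/(-47349 + (-138 + 96*sqrt(2))) = 1/(-47487 + 96*sqrt(2))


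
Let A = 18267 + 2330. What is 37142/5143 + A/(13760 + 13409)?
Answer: 1115041369/139730167 ≈ 7.9800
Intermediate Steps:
A = 20597
37142/5143 + A/(13760 + 13409) = 37142/5143 + 20597/(13760 + 13409) = 37142*(1/5143) + 20597/27169 = 37142/5143 + 20597*(1/27169) = 37142/5143 + 20597/27169 = 1115041369/139730167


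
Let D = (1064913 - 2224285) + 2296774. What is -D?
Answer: -1137402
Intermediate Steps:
D = 1137402 (D = -1159372 + 2296774 = 1137402)
-D = -1*1137402 = -1137402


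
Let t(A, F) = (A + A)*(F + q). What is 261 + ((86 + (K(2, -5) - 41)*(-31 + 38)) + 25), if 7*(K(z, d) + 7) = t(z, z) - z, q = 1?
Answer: 46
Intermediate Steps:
t(A, F) = 2*A*(1 + F) (t(A, F) = (A + A)*(F + 1) = (2*A)*(1 + F) = 2*A*(1 + F))
K(z, d) = -7 - z/7 + 2*z*(1 + z)/7 (K(z, d) = -7 + (2*z*(1 + z) - z)/7 = -7 + (-z + 2*z*(1 + z))/7 = -7 + (-z/7 + 2*z*(1 + z)/7) = -7 - z/7 + 2*z*(1 + z)/7)
261 + ((86 + (K(2, -5) - 41)*(-31 + 38)) + 25) = 261 + ((86 + ((-7 + (⅐)*2 + (2/7)*2²) - 41)*(-31 + 38)) + 25) = 261 + ((86 + ((-7 + 2/7 + (2/7)*4) - 41)*7) + 25) = 261 + ((86 + ((-7 + 2/7 + 8/7) - 41)*7) + 25) = 261 + ((86 + (-39/7 - 41)*7) + 25) = 261 + ((86 - 326/7*7) + 25) = 261 + ((86 - 326) + 25) = 261 + (-240 + 25) = 261 - 215 = 46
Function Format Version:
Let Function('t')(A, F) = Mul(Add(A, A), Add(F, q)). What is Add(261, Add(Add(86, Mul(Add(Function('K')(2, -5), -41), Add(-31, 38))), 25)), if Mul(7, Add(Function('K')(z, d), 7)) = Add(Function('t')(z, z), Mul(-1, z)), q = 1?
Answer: 46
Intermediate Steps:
Function('t')(A, F) = Mul(2, A, Add(1, F)) (Function('t')(A, F) = Mul(Add(A, A), Add(F, 1)) = Mul(Mul(2, A), Add(1, F)) = Mul(2, A, Add(1, F)))
Function('K')(z, d) = Add(-7, Mul(Rational(-1, 7), z), Mul(Rational(2, 7), z, Add(1, z))) (Function('K')(z, d) = Add(-7, Mul(Rational(1, 7), Add(Mul(2, z, Add(1, z)), Mul(-1, z)))) = Add(-7, Mul(Rational(1, 7), Add(Mul(-1, z), Mul(2, z, Add(1, z))))) = Add(-7, Add(Mul(Rational(-1, 7), z), Mul(Rational(2, 7), z, Add(1, z)))) = Add(-7, Mul(Rational(-1, 7), z), Mul(Rational(2, 7), z, Add(1, z))))
Add(261, Add(Add(86, Mul(Add(Function('K')(2, -5), -41), Add(-31, 38))), 25)) = Add(261, Add(Add(86, Mul(Add(Add(-7, Mul(Rational(1, 7), 2), Mul(Rational(2, 7), Pow(2, 2))), -41), Add(-31, 38))), 25)) = Add(261, Add(Add(86, Mul(Add(Add(-7, Rational(2, 7), Mul(Rational(2, 7), 4)), -41), 7)), 25)) = Add(261, Add(Add(86, Mul(Add(Add(-7, Rational(2, 7), Rational(8, 7)), -41), 7)), 25)) = Add(261, Add(Add(86, Mul(Add(Rational(-39, 7), -41), 7)), 25)) = Add(261, Add(Add(86, Mul(Rational(-326, 7), 7)), 25)) = Add(261, Add(Add(86, -326), 25)) = Add(261, Add(-240, 25)) = Add(261, -215) = 46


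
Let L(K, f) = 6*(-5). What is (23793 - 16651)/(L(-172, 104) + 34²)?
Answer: 3571/563 ≈ 6.3428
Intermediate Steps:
L(K, f) = -30
(23793 - 16651)/(L(-172, 104) + 34²) = (23793 - 16651)/(-30 + 34²) = 7142/(-30 + 1156) = 7142/1126 = 7142*(1/1126) = 3571/563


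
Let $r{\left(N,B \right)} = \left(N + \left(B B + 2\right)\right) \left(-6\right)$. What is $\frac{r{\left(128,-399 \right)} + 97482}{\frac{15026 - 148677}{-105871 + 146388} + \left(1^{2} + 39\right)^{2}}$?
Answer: $- \frac{34784006568}{64693549} \approx -537.67$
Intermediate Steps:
$r{\left(N,B \right)} = -12 - 6 N - 6 B^{2}$ ($r{\left(N,B \right)} = \left(N + \left(B^{2} + 2\right)\right) \left(-6\right) = \left(N + \left(2 + B^{2}\right)\right) \left(-6\right) = \left(2 + N + B^{2}\right) \left(-6\right) = -12 - 6 N - 6 B^{2}$)
$\frac{r{\left(128,-399 \right)} + 97482}{\frac{15026 - 148677}{-105871 + 146388} + \left(1^{2} + 39\right)^{2}} = \frac{\left(-12 - 768 - 6 \left(-399\right)^{2}\right) + 97482}{\frac{15026 - 148677}{-105871 + 146388} + \left(1^{2} + 39\right)^{2}} = \frac{\left(-12 - 768 - 955206\right) + 97482}{- \frac{133651}{40517} + \left(1 + 39\right)^{2}} = \frac{\left(-12 - 768 - 955206\right) + 97482}{\left(-133651\right) \frac{1}{40517} + 40^{2}} = \frac{-955986 + 97482}{- \frac{133651}{40517} + 1600} = - \frac{858504}{\frac{64693549}{40517}} = \left(-858504\right) \frac{40517}{64693549} = - \frac{34784006568}{64693549}$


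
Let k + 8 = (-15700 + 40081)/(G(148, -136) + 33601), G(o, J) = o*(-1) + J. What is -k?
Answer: 242155/33317 ≈ 7.2682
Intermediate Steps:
G(o, J) = J - o (G(o, J) = -o + J = J - o)
k = -242155/33317 (k = -8 + (-15700 + 40081)/((-136 - 1*148) + 33601) = -8 + 24381/((-136 - 148) + 33601) = -8 + 24381/(-284 + 33601) = -8 + 24381/33317 = -242155/33317 ≈ -7.2682)
-k = -1*(-242155/33317) = 242155/33317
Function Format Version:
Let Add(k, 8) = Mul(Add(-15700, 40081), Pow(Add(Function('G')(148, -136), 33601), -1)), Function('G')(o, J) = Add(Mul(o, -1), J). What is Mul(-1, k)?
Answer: Rational(242155, 33317) ≈ 7.2682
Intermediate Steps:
Function('G')(o, J) = Add(J, Mul(-1, o)) (Function('G')(o, J) = Add(Mul(-1, o), J) = Add(J, Mul(-1, o)))
k = Rational(-242155, 33317) (k = Add(-8, Mul(Add(-15700, 40081), Pow(Add(Add(-136, Mul(-1, 148)), 33601), -1))) = Add(-8, Mul(24381, Pow(Add(Add(-136, -148), 33601), -1))) = Add(-8, Mul(24381, Pow(Add(-284, 33601), -1))) = Add(-8, Mul(24381, Pow(33317, -1))) = Add(-8, Mul(24381, Rational(1, 33317))) = Add(-8, Rational(24381, 33317)) = Rational(-242155, 33317) ≈ -7.2682)
Mul(-1, k) = Mul(-1, Rational(-242155, 33317)) = Rational(242155, 33317)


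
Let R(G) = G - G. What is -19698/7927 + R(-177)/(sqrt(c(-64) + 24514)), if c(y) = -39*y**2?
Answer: -19698/7927 ≈ -2.4849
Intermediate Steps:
R(G) = 0
-19698/7927 + R(-177)/(sqrt(c(-64) + 24514)) = -19698/7927 + 0/(sqrt(-39*(-64)**2 + 24514)) = -19698*1/7927 + 0/(sqrt(-39*4096 + 24514)) = -19698/7927 + 0/(sqrt(-159744 + 24514)) = -19698/7927 + 0/(sqrt(-135230)) = -19698/7927 + 0/((I*sqrt(135230))) = -19698/7927 + 0*(-I*sqrt(135230)/135230) = -19698/7927 + 0 = -19698/7927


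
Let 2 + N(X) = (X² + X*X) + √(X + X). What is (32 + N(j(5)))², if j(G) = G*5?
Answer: 1638450 + 12800*√2 ≈ 1.6566e+6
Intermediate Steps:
j(G) = 5*G
N(X) = -2 + 2*X² + √2*√X (N(X) = -2 + ((X² + X*X) + √(X + X)) = -2 + ((X² + X²) + √(2*X)) = -2 + (2*X² + √2*√X) = -2 + 2*X² + √2*√X)
(32 + N(j(5)))² = (32 + (-2 + 2*(5*5)² + √2*√(5*5)))² = (32 + (-2 + 2*25² + √2*√25))² = (32 + (-2 + 2*625 + √2*5))² = (32 + (-2 + 1250 + 5*√2))² = (32 + (1248 + 5*√2))² = (1280 + 5*√2)²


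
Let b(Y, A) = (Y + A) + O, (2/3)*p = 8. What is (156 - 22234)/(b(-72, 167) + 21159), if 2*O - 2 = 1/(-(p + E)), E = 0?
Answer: -529872/510119 ≈ -1.0387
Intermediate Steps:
p = 12 (p = (3/2)*8 = 12)
O = 23/24 (O = 1 + 1/(2*((-(12 + 0)))) = 1 + 1/(2*((-1*12))) = 1 + (1/2)/(-12) = 1 + (1/2)*(-1/12) = 1 - 1/24 = 23/24 ≈ 0.95833)
b(Y, A) = 23/24 + A + Y (b(Y, A) = (Y + A) + 23/24 = (A + Y) + 23/24 = 23/24 + A + Y)
(156 - 22234)/(b(-72, 167) + 21159) = (156 - 22234)/((23/24 + 167 - 72) + 21159) = -22078/(2303/24 + 21159) = -22078/510119/24 = -22078*24/510119 = -529872/510119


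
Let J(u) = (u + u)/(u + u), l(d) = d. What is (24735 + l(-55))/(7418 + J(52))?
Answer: 24680/7419 ≈ 3.3266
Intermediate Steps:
J(u) = 1 (J(u) = (2*u)/((2*u)) = (2*u)*(1/(2*u)) = 1)
(24735 + l(-55))/(7418 + J(52)) = (24735 - 55)/(7418 + 1) = 24680/7419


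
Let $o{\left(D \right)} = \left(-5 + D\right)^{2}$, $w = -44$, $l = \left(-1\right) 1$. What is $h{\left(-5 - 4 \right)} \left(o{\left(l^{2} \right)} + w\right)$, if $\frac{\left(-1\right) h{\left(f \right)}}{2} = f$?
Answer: $-504$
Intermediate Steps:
$h{\left(f \right)} = - 2 f$
$l = -1$
$h{\left(-5 - 4 \right)} \left(o{\left(l^{2} \right)} + w\right) = - 2 \left(-5 - 4\right) \left(\left(-5 + \left(-1\right)^{2}\right)^{2} - 44\right) = \left(-2\right) \left(-9\right) \left(\left(-5 + 1\right)^{2} - 44\right) = 18 \left(\left(-4\right)^{2} - 44\right) = 18 \left(16 - 44\right) = 18 \left(-28\right) = -504$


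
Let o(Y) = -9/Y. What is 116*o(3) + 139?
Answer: -209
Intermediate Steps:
116*o(3) + 139 = 116*(-9/3) + 139 = 116*(-9*1/3) + 139 = 116*(-3) + 139 = -348 + 139 = -209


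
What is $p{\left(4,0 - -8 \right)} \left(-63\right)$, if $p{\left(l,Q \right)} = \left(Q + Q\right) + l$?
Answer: $-1260$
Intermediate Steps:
$p{\left(l,Q \right)} = l + 2 Q$ ($p{\left(l,Q \right)} = 2 Q + l = l + 2 Q$)
$p{\left(4,0 - -8 \right)} \left(-63\right) = \left(4 + 2 \left(0 - -8\right)\right) \left(-63\right) = \left(4 + 2 \left(0 + 8\right)\right) \left(-63\right) = \left(4 + 2 \cdot 8\right) \left(-63\right) = \left(4 + 16\right) \left(-63\right) = 20 \left(-63\right) = -1260$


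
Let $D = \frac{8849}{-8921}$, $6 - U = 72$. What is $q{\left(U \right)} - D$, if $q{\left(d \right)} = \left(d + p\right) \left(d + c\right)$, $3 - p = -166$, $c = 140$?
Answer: $\frac{68004711}{8921} \approx 7623.0$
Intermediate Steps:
$p = 169$ ($p = 3 - -166 = 3 + 166 = 169$)
$U = -66$ ($U = 6 - 72 = -66$)
$q{\left(d \right)} = \left(140 + d\right) \left(169 + d\right)$ ($q{\left(d \right)} = \left(d + 169\right) \left(d + 140\right) = \left(169 + d\right) \left(140 + d\right) = \left(140 + d\right) \left(169 + d\right)$)
$D = - \frac{8849}{8921}$ ($D = 8849 \left(- \frac{1}{8921}\right) = - \frac{8849}{8921} \approx -0.99193$)
$q{\left(U \right)} - D = \left(23660 + \left(-66\right)^{2} + 309 \left(-66\right)\right) - - \frac{8849}{8921} = \left(23660 + 4356 - 20394\right) + \frac{8849}{8921} = 7622 + \frac{8849}{8921} = \frac{68004711}{8921}$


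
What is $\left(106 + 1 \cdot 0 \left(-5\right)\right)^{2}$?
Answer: $11236$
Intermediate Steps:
$\left(106 + 1 \cdot 0 \left(-5\right)\right)^{2} = \left(106 + 0 \left(-5\right)\right)^{2} = \left(106 + 0\right)^{2} = 106^{2} = 11236$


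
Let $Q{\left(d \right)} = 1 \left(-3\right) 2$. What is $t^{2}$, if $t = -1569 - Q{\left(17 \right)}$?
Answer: $2442969$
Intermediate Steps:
$Q{\left(d \right)} = -6$ ($Q{\left(d \right)} = \left(-3\right) 2 = -6$)
$t = -1563$ ($t = -1569 - -6 = -1569 + 6 = -1563$)
$t^{2} = \left(-1563\right)^{2} = 2442969$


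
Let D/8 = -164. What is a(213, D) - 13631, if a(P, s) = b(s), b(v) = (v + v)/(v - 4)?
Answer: -4483943/329 ≈ -13629.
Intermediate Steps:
D = -1312 (D = 8*(-164) = -1312)
b(v) = 2*v/(-4 + v) (b(v) = (2*v)/(-4 + v) = 2*v/(-4 + v))
a(P, s) = 2*s/(-4 + s)
a(213, D) - 13631 = 2*(-1312)/(-4 - 1312) - 13631 = 2*(-1312)/(-1316) - 13631 = 2*(-1312)*(-1/1316) - 13631 = 656/329 - 13631 = -4483943/329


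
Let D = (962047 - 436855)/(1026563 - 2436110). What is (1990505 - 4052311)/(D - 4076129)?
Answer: 968737487294/1915165309585 ≈ 0.50582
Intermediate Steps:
D = -175064/469849 (D = 525192/(-1409547) = 525192*(-1/1409547) = -175064/469849 ≈ -0.37260)
(1990505 - 4052311)/(D - 4076129) = (1990505 - 4052311)/(-175064/469849 - 4076129) = -2061806/(-1915165309585/469849) = -2061806*(-469849/1915165309585) = 968737487294/1915165309585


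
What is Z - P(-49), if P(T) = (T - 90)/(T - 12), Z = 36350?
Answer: 2217211/61 ≈ 36348.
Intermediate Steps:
P(T) = (-90 + T)/(-12 + T)
Z - P(-49) = 36350 - (-90 - 49)/(-12 - 49) = 36350 - (-139)/(-61) = 36350 - (-1)*(-139)/61 = 36350 - 1*139/61 = 36350 - 139/61 = 2217211/61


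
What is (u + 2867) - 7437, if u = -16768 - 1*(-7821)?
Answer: -13517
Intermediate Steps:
u = -8947 (u = -16768 + 7821 = -8947)
(u + 2867) - 7437 = (-8947 + 2867) - 7437 = -6080 - 7437 = -13517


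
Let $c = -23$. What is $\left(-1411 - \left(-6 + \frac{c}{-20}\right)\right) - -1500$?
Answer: $\frac{1877}{20} \approx 93.85$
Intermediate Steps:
$\left(-1411 - \left(-6 + \frac{c}{-20}\right)\right) - -1500 = \left(-1411 - \left(-6 - \frac{23}{-20}\right)\right) - -1500 = \left(-1411 - \left(-6 - - \frac{23}{20}\right)\right) + 1500 = \left(-1411 - \left(-6 + \frac{23}{20}\right)\right) + 1500 = \left(-1411 - - \frac{97}{20}\right) + 1500 = \left(-1411 + \frac{97}{20}\right) + 1500 = - \frac{28123}{20} + 1500 = \frac{1877}{20}$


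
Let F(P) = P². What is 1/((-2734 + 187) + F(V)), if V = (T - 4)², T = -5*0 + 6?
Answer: -1/2531 ≈ -0.00039510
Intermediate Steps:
T = 6 (T = 0 + 6 = 6)
V = 4 (V = (6 - 4)² = 2² = 4)
1/((-2734 + 187) + F(V)) = 1/((-2734 + 187) + 4²) = 1/(-2547 + 16) = 1/(-2531) = -1/2531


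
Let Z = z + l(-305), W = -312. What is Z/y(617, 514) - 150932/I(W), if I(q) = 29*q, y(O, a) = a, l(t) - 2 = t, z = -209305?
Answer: -227369267/581334 ≈ -391.12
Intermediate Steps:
l(t) = 2 + t
Z = -209608 (Z = -209305 + (2 - 305) = -209305 - 303 = -209608)
Z/y(617, 514) - 150932/I(W) = -209608/514 - 150932/(29*(-312)) = -209608*1/514 - 150932/(-9048) = -104804/257 - 150932*(-1/9048) = -104804/257 + 37733/2262 = -227369267/581334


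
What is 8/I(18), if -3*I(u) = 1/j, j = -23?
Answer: 552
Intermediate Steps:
I(u) = 1/69 (I(u) = -1/3/(-23) = -1/3*(-1/23) = 1/69)
8/I(18) = 8/(1/69) = 8*69 = 552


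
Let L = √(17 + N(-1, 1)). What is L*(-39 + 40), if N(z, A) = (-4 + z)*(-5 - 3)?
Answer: √57 ≈ 7.5498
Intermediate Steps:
N(z, A) = 32 - 8*z (N(z, A) = (-4 + z)*(-8) = 32 - 8*z)
L = √57 (L = √(17 + (32 - 8*(-1))) = √(17 + (32 + 8)) = √(17 + 40) = √57 ≈ 7.5498)
L*(-39 + 40) = √57*(-39 + 40) = √57*1 = √57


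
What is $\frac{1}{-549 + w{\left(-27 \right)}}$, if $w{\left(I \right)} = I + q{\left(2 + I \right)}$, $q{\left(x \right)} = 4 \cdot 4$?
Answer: $- \frac{1}{560} \approx -0.0017857$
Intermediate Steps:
$q{\left(x \right)} = 16$
$w{\left(I \right)} = 16 + I$ ($w{\left(I \right)} = I + 16 = 16 + I$)
$\frac{1}{-549 + w{\left(-27 \right)}} = \frac{1}{-549 + \left(16 - 27\right)} = \frac{1}{-549 - 11} = \frac{1}{-560} = - \frac{1}{560}$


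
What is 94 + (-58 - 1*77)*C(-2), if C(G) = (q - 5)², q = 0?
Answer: -3281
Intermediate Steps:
C(G) = 25 (C(G) = (0 - 5)² = (-5)² = 25)
94 + (-58 - 1*77)*C(-2) = 94 + (-58 - 1*77)*25 = 94 + (-58 - 77)*25 = 94 - 135*25 = 94 - 3375 = -3281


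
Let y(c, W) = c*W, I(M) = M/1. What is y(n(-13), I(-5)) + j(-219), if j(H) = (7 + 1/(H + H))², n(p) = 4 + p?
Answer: 18027205/191844 ≈ 93.968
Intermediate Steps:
I(M) = M (I(M) = M*1 = M)
j(H) = (7 + 1/(2*H))²
y(c, W) = W*c
y(n(-13), I(-5)) + j(-219) = -5*(4 - 13) + (¼)*(1 + 14*(-219))²/(-219)² = -5*(-9) + (¼)*(1/47961)*(1 - 3066)² = 45 + (¼)*(1/47961)*(-3065)² = 45 + (¼)*(1/47961)*9394225 = 45 + 9394225/191844 = 18027205/191844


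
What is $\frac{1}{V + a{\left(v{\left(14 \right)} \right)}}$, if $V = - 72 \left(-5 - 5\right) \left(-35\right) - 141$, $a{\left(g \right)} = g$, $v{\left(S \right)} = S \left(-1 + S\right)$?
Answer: $- \frac{1}{25159} \approx -3.9747 \cdot 10^{-5}$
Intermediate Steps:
$V = -25341$ ($V = - 72 \left(\left(-10\right) \left(-35\right)\right) - 141 = \left(-72\right) 350 - 141 = -25200 - 141 = -25341$)
$\frac{1}{V + a{\left(v{\left(14 \right)} \right)}} = \frac{1}{-25341 + 14 \left(-1 + 14\right)} = \frac{1}{-25341 + 14 \cdot 13} = \frac{1}{-25341 + 182} = \frac{1}{-25159} = - \frac{1}{25159}$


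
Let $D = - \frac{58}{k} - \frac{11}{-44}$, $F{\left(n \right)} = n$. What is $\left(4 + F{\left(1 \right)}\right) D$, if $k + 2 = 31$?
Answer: $- \frac{35}{4} \approx -8.75$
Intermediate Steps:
$k = 29$ ($k = -2 + 31 = 29$)
$D = - \frac{7}{4}$ ($D = - \frac{58}{29} - \frac{11}{-44} = \left(-58\right) \frac{1}{29} - - \frac{1}{4} = -2 + \frac{1}{4} = - \frac{7}{4} \approx -1.75$)
$\left(4 + F{\left(1 \right)}\right) D = \left(4 + 1\right) \left(- \frac{7}{4}\right) = 5 \left(- \frac{7}{4}\right) = - \frac{35}{4}$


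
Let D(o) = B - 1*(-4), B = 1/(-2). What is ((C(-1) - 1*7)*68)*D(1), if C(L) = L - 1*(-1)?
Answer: -1666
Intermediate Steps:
C(L) = 1 + L (C(L) = L + 1 = 1 + L)
B = -½ ≈ -0.50000
D(o) = 7/2 (D(o) = -½ - 1*(-4) = -½ + 4 = 7/2)
((C(-1) - 1*7)*68)*D(1) = (((1 - 1) - 1*7)*68)*(7/2) = ((0 - 7)*68)*(7/2) = -7*68*(7/2) = -476*7/2 = -1666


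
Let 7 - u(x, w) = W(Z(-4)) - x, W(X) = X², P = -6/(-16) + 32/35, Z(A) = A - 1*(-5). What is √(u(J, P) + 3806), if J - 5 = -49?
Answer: 2*√942 ≈ 61.384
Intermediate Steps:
Z(A) = 5 + A (Z(A) = A + 5 = 5 + A)
J = -44 (J = 5 - 49 = -44)
P = 361/280 (P = -6*(-1/16) + 32*(1/35) = 3/8 + 32/35 = 361/280 ≈ 1.2893)
u(x, w) = 6 + x (u(x, w) = 7 - ((5 - 4)² - x) = 7 - (1² - x) = 7 - (1 - x) = 7 + (-1 + x) = 6 + x)
√(u(J, P) + 3806) = √((6 - 44) + 3806) = √(-38 + 3806) = √3768 = 2*√942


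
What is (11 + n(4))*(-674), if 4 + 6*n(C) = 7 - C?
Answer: -21905/3 ≈ -7301.7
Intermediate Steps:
n(C) = ½ - C/6 (n(C) = -⅔ + (7 - C)/6 = -⅔ + (7/6 - C/6) = ½ - C/6)
(11 + n(4))*(-674) = (11 + (½ - ⅙*4))*(-674) = (11 + (½ - ⅔))*(-674) = (11 - ⅙)*(-674) = (65/6)*(-674) = -21905/3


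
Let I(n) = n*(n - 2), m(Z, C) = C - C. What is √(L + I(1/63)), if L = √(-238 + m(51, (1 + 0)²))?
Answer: √(-125 + 3969*I*√238)/63 ≈ 2.7745 + 2.7802*I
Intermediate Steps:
m(Z, C) = 0
I(n) = n*(-2 + n)
L = I*√238 (L = √(-238 + 0) = √(-238) = I*√238 ≈ 15.427*I)
√(L + I(1/63)) = √(I*√238 + (-2 + 1/63)/63) = √(I*√238 + (1/63)*(-125/63)) = √(I*√238 - 125/3969) = √(-125/3969 + I*√238)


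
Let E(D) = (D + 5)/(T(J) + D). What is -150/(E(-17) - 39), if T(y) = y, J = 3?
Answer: 350/89 ≈ 3.9326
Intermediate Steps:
E(D) = (5 + D)/(3 + D) (E(D) = (D + 5)/(3 + D) = (5 + D)/(3 + D))
-150/(E(-17) - 39) = -150/((5 - 17)/(3 - 17) - 39) = -150/(-12/(-14) - 39) = -150/(-1/14*(-12) - 39) = -150/(6/7 - 39) = -150/(-267/7) = -7/267*(-150) = 350/89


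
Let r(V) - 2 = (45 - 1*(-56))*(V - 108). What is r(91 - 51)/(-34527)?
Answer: 6866/34527 ≈ 0.19886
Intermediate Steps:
r(V) = -10906 + 101*V (r(V) = 2 + (45 - 1*(-56))*(V - 108) = 2 + (45 + 56)*(-108 + V) = 2 + 101*(-108 + V) = 2 + (-10908 + 101*V) = -10906 + 101*V)
r(91 - 51)/(-34527) = (-10906 + 101*(91 - 51))/(-34527) = (-10906 + 101*40)*(-1/34527) = (-10906 + 4040)*(-1/34527) = -6866*(-1/34527) = 6866/34527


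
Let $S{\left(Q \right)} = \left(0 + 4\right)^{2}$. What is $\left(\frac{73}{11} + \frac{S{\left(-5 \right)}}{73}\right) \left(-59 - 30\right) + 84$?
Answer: $- \frac{422493}{803} \approx -526.14$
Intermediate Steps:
$S{\left(Q \right)} = 16$ ($S{\left(Q \right)} = 4^{2} = 16$)
$\left(\frac{73}{11} + \frac{S{\left(-5 \right)}}{73}\right) \left(-59 - 30\right) + 84 = \left(\frac{73}{11} + \frac{16}{73}\right) \left(-59 - 30\right) + 84 = \left(73 \cdot \frac{1}{11} + 16 \cdot \frac{1}{73}\right) \left(-59 - 30\right) + 84 = \left(\frac{73}{11} + \frac{16}{73}\right) \left(-89\right) + 84 = \frac{5505}{803} \left(-89\right) + 84 = - \frac{489945}{803} + 84 = - \frac{422493}{803}$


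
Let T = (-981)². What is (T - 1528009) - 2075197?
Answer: -2640845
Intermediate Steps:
T = 962361
(T - 1528009) - 2075197 = (962361 - 1528009) - 2075197 = -565648 - 2075197 = -2640845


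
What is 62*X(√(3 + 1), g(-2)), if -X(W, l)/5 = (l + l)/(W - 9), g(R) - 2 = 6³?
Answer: 135160/7 ≈ 19309.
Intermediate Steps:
g(R) = 218 (g(R) = 2 + 6³ = 2 + 216 = 218)
X(W, l) = -10*l/(-9 + W) (X(W, l) = -5*(l + l)/(W - 9) = -5*2*l/(-9 + W) = -10*l/(-9 + W))
62*X(√(3 + 1), g(-2)) = 62*(-10*218/(-9 + √(3 + 1))) = 62*(-10*218/(-9 + √4)) = 62*(-10*218/(-9 + 2)) = 62*(-10*218/(-7)) = 62*(-10*218*(-⅐)) = 62*(2180/7) = 135160/7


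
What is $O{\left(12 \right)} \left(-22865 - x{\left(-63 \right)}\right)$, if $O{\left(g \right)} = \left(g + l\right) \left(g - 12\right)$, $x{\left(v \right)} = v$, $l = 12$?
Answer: $0$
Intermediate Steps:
$O{\left(g \right)} = \left(-12 + g\right) \left(12 + g\right)$ ($O{\left(g \right)} = \left(g + 12\right) \left(g - 12\right) = \left(12 + g\right) \left(-12 + g\right) = \left(-12 + g\right) \left(12 + g\right)$)
$O{\left(12 \right)} \left(-22865 - x{\left(-63 \right)}\right) = \left(-144 + 12^{2}\right) \left(-22865 - -63\right) = \left(-144 + 144\right) \left(-22865 + 63\right) = 0 \left(-22802\right) = 0$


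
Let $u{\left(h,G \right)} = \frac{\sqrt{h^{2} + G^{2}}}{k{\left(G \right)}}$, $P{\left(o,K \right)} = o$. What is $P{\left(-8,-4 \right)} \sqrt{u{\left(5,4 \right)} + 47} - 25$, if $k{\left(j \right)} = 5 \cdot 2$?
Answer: $-25 - \frac{4 \sqrt{4700 + 10 \sqrt{41}}}{5} \approx -80.218$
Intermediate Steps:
$k{\left(j \right)} = 10$
$u{\left(h,G \right)} = \frac{\sqrt{G^{2} + h^{2}}}{10}$ ($u{\left(h,G \right)} = \frac{\sqrt{h^{2} + G^{2}}}{10} = \sqrt{G^{2} + h^{2}} \cdot \frac{1}{10} = \frac{\sqrt{G^{2} + h^{2}}}{10}$)
$P{\left(-8,-4 \right)} \sqrt{u{\left(5,4 \right)} + 47} - 25 = - 8 \sqrt{\frac{\sqrt{4^{2} + 5^{2}}}{10} + 47} - 25 = - 8 \sqrt{\frac{\sqrt{16 + 25}}{10} + 47} - 25 = - 8 \sqrt{\frac{\sqrt{41}}{10} + 47} - 25 = - 8 \sqrt{47 + \frac{\sqrt{41}}{10}} - 25 = -25 - 8 \sqrt{47 + \frac{\sqrt{41}}{10}}$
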